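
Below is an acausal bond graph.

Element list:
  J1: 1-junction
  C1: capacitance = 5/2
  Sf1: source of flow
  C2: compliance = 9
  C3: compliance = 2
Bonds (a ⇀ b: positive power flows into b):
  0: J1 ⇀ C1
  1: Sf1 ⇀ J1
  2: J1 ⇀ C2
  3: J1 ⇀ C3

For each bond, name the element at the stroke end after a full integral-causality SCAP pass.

#0 →J1
#1 →Sf1
#2 →J1
#3 →J1

#1 stroke→Sf1  (Sf1: flow source, stroke at near end)
#0 stroke→J1  (1-jn J1 has f-setter on 1)
#2 stroke→J1  (1-jn J1 has f-setter on 1)
#3 stroke→J1  (common-f at J1 fixed by 1)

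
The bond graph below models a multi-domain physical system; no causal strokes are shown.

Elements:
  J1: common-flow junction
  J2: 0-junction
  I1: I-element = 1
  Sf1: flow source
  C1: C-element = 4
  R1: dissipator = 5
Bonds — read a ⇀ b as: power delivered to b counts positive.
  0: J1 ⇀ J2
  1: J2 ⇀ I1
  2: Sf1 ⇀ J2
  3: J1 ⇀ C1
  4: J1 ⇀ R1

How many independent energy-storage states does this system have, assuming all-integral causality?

b2 stroke at Sf1  (Sf1 fixes flow; stroke at Sf1)
b1 stroke at I1  (I1 integral (f out))
b0 stroke at J2  (closing 0-jn rule on J2)
b3 stroke at J1  (J1: bond 0 brought flow, rest push out)
b4 stroke at J1  (1-jn J1 has f-setter on 0)

2  (C1, I1 all integral)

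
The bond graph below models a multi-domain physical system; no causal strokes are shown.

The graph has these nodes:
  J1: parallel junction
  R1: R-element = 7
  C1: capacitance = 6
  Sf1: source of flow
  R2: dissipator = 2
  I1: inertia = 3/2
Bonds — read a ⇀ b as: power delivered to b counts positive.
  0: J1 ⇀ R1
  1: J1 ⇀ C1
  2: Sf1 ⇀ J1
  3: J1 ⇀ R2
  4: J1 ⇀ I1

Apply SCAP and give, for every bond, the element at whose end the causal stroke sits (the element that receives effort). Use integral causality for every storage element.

b0 |R1
b1 |J1
b2 |Sf1
b3 |R2
b4 |I1

#2 stroke at Sf1  (source Sf1 imposes f)
#1 stroke at J1  (prefer integral on C1)
#0 stroke at R1  (0-jn J1 has e-setter on 1)
#3 stroke at R2  (common-e at J1 fixed by 1)
#4 stroke at I1  (0-jn J1 has e-setter on 1)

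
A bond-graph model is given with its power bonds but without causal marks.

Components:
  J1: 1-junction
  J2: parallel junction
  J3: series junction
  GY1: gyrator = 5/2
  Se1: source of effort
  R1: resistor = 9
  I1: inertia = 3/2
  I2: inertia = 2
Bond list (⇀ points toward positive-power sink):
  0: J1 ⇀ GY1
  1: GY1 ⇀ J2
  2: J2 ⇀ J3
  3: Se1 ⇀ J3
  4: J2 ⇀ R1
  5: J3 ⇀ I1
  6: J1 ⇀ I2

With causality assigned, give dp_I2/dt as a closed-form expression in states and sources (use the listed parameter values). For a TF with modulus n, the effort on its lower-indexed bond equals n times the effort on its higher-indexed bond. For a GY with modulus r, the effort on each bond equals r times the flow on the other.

dp_I2/dt = -5*p_I1/3 - 25*p_I2/72

b3 |J3  (Se1 fixes effort; stroke away)
b5 |I1  (prefer integral on I1)
b2 |J3  (common-f at J3 fixed by 5)
b6 |I2  (I2: I, integral causality)
b0 |J1  (1-jn J1 has f-setter on 6)
b1 |J2  (GY1 both-in/both-out from 0)
b4 |R1  (0-jn J2 has e-setter on 1)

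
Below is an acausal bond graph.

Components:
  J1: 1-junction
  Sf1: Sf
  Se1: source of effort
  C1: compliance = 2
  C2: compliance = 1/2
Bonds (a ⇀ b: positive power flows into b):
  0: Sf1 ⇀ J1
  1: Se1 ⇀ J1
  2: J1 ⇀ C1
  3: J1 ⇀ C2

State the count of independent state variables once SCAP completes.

#0 stroke→Sf1  (Sf1 (Sf) sets flow on bond)
#1 stroke→J1  (Se1: effort source, stroke at far end)
#2 stroke→J1  (1-jn J1 has f-setter on 0)
#3 stroke→J1  (J1: bond 0 brought flow, rest push out)

2  (C1, C2 all integral)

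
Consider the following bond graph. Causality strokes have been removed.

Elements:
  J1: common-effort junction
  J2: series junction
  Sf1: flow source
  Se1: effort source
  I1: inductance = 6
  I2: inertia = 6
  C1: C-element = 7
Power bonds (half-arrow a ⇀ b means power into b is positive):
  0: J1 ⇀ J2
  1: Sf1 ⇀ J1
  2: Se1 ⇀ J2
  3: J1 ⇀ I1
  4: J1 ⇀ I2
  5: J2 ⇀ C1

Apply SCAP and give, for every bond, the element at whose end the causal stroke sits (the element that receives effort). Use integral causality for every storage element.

β0 |J1
β1 |Sf1
β2 |J2
β3 |I1
β4 |I2
β5 |J2

bond 1 |Sf1  (source Sf1 imposes f)
bond 2 |J2  (source Se1 imposes e)
bond 3 |I1  (I1: I, integral causality)
bond 4 |I2  (prefer integral on I2)
bond 0 |J1  (J1 needs exactly one e-in)
bond 5 |J2  (common-f at J2 fixed by 0)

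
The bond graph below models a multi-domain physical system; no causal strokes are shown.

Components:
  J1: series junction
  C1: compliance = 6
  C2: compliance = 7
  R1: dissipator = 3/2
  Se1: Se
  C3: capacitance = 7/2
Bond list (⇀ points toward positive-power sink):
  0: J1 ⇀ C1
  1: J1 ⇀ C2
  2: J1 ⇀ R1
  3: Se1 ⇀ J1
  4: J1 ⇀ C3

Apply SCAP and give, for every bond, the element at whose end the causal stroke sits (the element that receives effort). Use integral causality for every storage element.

bond 3 stroke→J1  (Se1: effort source, stroke at far end)
bond 0 stroke→J1  (C1 integral (e out))
bond 1 stroke→J1  (C2 outputs effort q/C2)
bond 4 stroke→J1  (C3 integral (e out))
bond 2 stroke→R1  (J1 needs exactly one f-in)

bond 0 →J1
bond 1 →J1
bond 2 →R1
bond 3 →J1
bond 4 →J1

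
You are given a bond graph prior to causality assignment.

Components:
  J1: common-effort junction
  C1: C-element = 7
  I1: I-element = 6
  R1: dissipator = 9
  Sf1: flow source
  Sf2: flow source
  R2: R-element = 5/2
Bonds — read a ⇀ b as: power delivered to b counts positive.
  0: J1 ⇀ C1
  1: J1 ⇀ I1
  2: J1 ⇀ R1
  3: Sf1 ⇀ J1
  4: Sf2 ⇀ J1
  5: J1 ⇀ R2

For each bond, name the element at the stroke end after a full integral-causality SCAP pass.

b3 →Sf1  (Sf1: flow source, stroke at near end)
b4 →Sf2  (Sf2: flow source, stroke at near end)
b0 →J1  (C1 outputs effort q/C1)
b1 →I1  (common-e at J1 fixed by 0)
b2 →R1  (0-jn J1 has e-setter on 0)
b5 →R2  (J1: bond 0 brought effort, rest push out)

b0 →J1
b1 →I1
b2 →R1
b3 →Sf1
b4 →Sf2
b5 →R2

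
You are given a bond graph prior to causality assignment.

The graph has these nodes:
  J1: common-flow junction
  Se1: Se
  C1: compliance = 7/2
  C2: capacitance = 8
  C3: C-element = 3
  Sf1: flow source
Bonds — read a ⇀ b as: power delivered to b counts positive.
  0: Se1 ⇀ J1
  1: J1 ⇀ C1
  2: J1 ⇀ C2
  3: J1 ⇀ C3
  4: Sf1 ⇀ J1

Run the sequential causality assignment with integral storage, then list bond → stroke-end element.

#0 |J1  (Se1 fixes effort; stroke away)
#4 |Sf1  (source Sf1 imposes f)
#1 |J1  (common-f at J1 fixed by 4)
#2 |J1  (J1: bond 4 brought flow, rest push out)
#3 |J1  (J1: bond 4 brought flow, rest push out)

β0 →J1
β1 →J1
β2 →J1
β3 →J1
β4 →Sf1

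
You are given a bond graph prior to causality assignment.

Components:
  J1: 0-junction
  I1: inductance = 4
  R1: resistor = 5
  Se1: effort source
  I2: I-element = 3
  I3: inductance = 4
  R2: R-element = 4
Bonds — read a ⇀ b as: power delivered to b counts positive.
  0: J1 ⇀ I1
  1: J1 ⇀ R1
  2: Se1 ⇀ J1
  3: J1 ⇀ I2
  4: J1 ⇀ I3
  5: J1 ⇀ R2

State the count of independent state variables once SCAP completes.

bond 2 stroke at J1  (source Se1 imposes e)
bond 0 stroke at I1  (0-jn J1 has e-setter on 2)
bond 1 stroke at R1  (0-jn J1 has e-setter on 2)
bond 3 stroke at I2  (common-e at J1 fixed by 2)
bond 4 stroke at I3  (0-jn J1 has e-setter on 2)
bond 5 stroke at R2  (J1: bond 2 brought effort, rest push out)

3  (I1, I2, I3 all integral)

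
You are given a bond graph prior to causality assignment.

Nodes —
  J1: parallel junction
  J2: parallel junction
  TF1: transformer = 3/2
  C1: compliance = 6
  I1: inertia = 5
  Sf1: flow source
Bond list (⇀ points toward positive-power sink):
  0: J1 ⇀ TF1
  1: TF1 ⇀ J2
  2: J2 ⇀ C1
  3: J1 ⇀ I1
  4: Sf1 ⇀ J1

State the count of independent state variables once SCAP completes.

2  (C1, I1 all integral)

bond 4 |Sf1  (Sf1 fixes flow; stroke at Sf1)
bond 2 |J2  (prefer integral on C1)
bond 1 |TF1  (common-e at J2 fixed by 2)
bond 0 |J1  (TF1: transformer flips bond 1)
bond 3 |I1  (common-e at J1 fixed by 0)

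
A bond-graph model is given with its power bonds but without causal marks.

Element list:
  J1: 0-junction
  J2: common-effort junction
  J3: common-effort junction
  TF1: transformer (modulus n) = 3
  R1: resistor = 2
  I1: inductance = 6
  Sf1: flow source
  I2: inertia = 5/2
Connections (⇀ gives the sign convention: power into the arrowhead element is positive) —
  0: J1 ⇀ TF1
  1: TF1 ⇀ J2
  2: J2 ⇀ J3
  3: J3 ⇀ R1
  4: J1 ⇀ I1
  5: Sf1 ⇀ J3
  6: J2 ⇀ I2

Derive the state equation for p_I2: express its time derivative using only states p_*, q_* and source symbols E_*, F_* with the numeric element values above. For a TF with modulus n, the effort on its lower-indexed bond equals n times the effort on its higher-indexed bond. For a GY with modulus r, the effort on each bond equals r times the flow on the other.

dp_I2/dt = 2*F_Sf1 - p_I1 - 4*p_I2/5

#5 →Sf1  (source Sf1 imposes f)
#4 →I1  (prefer integral on I1)
#0 →J1  (closing 0-jn rule on J1)
#1 →TF1  (TF1 one-in-one-out from 0)
#6 →I2  (I2 integral (f out))
#2 →J2  (only one effort-in slot at J2)
#3 →J3  (J3 needs exactly one e-in)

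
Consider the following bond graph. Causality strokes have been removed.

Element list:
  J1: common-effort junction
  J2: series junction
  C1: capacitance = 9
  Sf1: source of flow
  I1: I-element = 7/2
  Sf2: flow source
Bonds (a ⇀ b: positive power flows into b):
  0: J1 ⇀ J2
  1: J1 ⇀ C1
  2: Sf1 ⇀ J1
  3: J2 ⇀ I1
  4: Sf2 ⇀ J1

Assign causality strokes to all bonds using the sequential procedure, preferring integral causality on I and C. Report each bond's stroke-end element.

bond 2 |Sf1  (Sf1 (Sf) sets flow on bond)
bond 4 |Sf2  (Sf2 (Sf) sets flow on bond)
bond 1 |J1  (C1: C, integral causality)
bond 0 |J2  (0-jn J1 has e-setter on 1)
bond 3 |I1  (J2 needs exactly one f-in)

β0 →J2
β1 →J1
β2 →Sf1
β3 →I1
β4 →Sf2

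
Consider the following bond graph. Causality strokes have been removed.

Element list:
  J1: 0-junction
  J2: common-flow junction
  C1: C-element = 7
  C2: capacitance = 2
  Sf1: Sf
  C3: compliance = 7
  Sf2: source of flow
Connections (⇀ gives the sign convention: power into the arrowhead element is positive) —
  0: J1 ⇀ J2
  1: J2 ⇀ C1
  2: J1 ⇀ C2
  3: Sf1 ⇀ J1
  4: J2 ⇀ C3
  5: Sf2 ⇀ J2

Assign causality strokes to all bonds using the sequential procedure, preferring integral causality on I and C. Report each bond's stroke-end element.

bond 3 →Sf1  (Sf1 (Sf) sets flow on bond)
bond 5 →Sf2  (Sf2: flow source, stroke at near end)
bond 0 →J2  (J2 flow already set via bond 5)
bond 1 →J2  (J2 flow already set via bond 5)
bond 4 →J2  (common-f at J2 fixed by 5)
bond 2 →J1  (J1: last free bond brings effort in)

#0 stroke→J2
#1 stroke→J2
#2 stroke→J1
#3 stroke→Sf1
#4 stroke→J2
#5 stroke→Sf2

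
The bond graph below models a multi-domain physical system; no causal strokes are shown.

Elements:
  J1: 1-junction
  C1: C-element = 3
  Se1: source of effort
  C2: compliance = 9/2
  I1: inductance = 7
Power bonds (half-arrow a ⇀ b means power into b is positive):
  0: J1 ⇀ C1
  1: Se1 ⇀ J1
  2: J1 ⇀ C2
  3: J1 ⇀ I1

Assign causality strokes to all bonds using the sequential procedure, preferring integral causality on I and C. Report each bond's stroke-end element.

b1 stroke at J1  (Se1 fixes effort; stroke away)
b0 stroke at J1  (C1 outputs effort q/C1)
b2 stroke at J1  (C2 outputs effort q/C2)
b3 stroke at I1  (J1 needs exactly one f-in)

β0 stroke→J1
β1 stroke→J1
β2 stroke→J1
β3 stroke→I1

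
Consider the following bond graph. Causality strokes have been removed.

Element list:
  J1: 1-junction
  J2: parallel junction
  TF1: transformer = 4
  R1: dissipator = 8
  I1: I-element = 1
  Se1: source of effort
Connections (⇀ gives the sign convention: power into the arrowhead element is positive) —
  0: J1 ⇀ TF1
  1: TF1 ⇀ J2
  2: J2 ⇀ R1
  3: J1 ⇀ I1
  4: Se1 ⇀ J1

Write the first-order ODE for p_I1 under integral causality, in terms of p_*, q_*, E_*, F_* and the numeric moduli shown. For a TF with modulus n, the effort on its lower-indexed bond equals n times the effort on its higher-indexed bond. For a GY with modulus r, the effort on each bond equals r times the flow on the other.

dp_I1/dt = E_Se1 - 128*p_I1

b4 stroke→J1  (Se1 (Se) sets effort on bond)
b3 stroke→I1  (I1 integral (f out))
b0 stroke→J1  (common-f at J1 fixed by 3)
b1 stroke→TF1  (TF TF1: opposite of bond 0)
b2 stroke→J2  (J2 needs exactly one e-in)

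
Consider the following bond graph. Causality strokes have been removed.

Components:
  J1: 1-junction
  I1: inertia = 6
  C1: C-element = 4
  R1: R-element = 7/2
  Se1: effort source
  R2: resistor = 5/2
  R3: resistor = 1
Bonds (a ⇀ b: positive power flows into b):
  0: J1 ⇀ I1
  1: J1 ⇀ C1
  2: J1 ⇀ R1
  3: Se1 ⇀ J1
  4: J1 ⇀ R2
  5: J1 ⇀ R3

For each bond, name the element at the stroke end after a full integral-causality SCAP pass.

bond 3 stroke→J1  (Se1 (Se) sets effort on bond)
bond 0 stroke→I1  (I1 outputs flow p/I1)
bond 1 stroke→J1  (J1 flow already set via bond 0)
bond 2 stroke→J1  (J1: bond 0 brought flow, rest push out)
bond 4 stroke→J1  (1-jn J1 has f-setter on 0)
bond 5 stroke→J1  (1-jn J1 has f-setter on 0)

bond 0 stroke at I1
bond 1 stroke at J1
bond 2 stroke at J1
bond 3 stroke at J1
bond 4 stroke at J1
bond 5 stroke at J1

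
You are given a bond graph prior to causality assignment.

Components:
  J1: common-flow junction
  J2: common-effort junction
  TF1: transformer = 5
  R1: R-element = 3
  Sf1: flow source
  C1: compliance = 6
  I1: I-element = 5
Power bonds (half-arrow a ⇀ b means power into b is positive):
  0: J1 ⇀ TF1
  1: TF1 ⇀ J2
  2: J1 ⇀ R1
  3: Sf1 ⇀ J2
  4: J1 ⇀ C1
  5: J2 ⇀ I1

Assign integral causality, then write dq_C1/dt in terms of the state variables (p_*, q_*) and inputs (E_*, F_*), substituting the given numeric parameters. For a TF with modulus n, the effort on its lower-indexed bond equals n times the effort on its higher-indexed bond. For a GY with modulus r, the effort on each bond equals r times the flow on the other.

dq_C1/dt = -F_Sf1/5 + p_I1/25

#3 stroke→Sf1  (Sf1: flow source, stroke at near end)
#4 stroke→J1  (prefer integral on C1)
#5 stroke→I1  (I1 outputs flow p/I1)
#1 stroke→J2  (J2 needs exactly one e-in)
#0 stroke→TF1  (TF1: transformer flips bond 1)
#2 stroke→J1  (J1 flow already set via bond 0)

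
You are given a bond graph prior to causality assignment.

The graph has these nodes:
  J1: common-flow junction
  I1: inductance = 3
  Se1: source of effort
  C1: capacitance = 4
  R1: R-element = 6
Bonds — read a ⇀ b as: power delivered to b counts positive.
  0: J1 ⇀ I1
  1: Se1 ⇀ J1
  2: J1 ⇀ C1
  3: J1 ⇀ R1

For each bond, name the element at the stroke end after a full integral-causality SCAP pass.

bond 0 →I1
bond 1 →J1
bond 2 →J1
bond 3 →J1

b1 stroke→J1  (Se1 (Se) sets effort on bond)
b0 stroke→I1  (prefer integral on I1)
b2 stroke→J1  (1-jn J1 has f-setter on 0)
b3 stroke→J1  (J1 flow already set via bond 0)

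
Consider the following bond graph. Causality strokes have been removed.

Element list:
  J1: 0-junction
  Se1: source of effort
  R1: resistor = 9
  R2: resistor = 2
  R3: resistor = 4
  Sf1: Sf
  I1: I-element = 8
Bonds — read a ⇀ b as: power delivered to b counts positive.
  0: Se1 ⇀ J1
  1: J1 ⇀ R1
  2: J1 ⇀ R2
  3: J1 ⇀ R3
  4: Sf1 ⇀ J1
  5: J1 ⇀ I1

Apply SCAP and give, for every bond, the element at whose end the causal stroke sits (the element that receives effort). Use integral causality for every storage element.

b0 |J1  (Se1 fixes effort; stroke away)
b4 |Sf1  (Sf1: flow source, stroke at near end)
b1 |R1  (J1: bond 0 brought effort, rest push out)
b2 |R2  (J1: bond 0 brought effort, rest push out)
b3 |R3  (J1: bond 0 brought effort, rest push out)
b5 |I1  (common-e at J1 fixed by 0)

b0 |J1
b1 |R1
b2 |R2
b3 |R3
b4 |Sf1
b5 |I1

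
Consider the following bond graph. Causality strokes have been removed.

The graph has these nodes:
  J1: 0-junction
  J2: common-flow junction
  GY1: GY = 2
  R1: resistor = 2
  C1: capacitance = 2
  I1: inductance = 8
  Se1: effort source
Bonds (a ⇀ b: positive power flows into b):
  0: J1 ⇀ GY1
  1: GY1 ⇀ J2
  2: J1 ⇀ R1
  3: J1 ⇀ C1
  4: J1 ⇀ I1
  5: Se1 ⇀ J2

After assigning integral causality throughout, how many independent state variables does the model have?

2  (C1, I1 all integral)

#5 →J2  (Se1 fixes effort; stroke away)
#1 →GY1  (closing 1-jn rule on J2)
#0 →GY1  (GY1: gyrator matches bond 1)
#3 →J1  (C1: C, integral causality)
#2 →R1  (0-jn J1 has e-setter on 3)
#4 →I1  (common-e at J1 fixed by 3)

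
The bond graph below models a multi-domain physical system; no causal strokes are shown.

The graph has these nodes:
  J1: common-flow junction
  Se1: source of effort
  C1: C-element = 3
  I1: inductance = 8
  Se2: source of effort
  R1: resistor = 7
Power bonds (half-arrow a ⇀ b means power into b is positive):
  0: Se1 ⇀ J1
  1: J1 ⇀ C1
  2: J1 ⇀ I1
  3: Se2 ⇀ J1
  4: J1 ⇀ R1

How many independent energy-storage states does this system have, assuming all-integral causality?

#0 |J1  (Se1: effort source, stroke at far end)
#3 |J1  (source Se2 imposes e)
#1 |J1  (C1 integral (e out))
#2 |I1  (I1: I, integral causality)
#4 |J1  (1-jn J1 has f-setter on 2)

2  (C1, I1 all integral)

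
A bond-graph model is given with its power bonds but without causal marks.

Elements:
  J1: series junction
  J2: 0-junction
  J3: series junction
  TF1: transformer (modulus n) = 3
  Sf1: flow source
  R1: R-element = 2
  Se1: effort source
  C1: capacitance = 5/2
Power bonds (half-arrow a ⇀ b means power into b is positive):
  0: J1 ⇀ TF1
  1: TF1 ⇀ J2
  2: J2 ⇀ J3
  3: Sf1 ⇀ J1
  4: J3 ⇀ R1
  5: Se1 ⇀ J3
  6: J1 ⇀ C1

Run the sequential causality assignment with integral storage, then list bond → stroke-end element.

b0 |J1
b1 |TF1
b2 |J2
b3 |Sf1
b4 |J3
b5 |J3
b6 |J1

β3 →Sf1  (Sf1 fixes flow; stroke at Sf1)
β5 →J3  (Se1: effort source, stroke at far end)
β0 →J1  (1-jn J1 has f-setter on 3)
β6 →J1  (J1 flow already set via bond 3)
β1 →TF1  (TF1 one-in-one-out from 0)
β2 →J2  (only one effort-in slot at J2)
β4 →J3  (1-jn J3 has f-setter on 2)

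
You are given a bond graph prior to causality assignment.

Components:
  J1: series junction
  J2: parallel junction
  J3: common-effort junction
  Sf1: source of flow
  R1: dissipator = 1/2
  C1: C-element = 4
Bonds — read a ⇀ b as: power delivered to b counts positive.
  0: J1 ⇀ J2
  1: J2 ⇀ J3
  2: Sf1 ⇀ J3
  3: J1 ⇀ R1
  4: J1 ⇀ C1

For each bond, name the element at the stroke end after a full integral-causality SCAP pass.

bond 0 →J2
bond 1 →J3
bond 2 →Sf1
bond 3 →J1
bond 4 →J1

bond 2 |Sf1  (Sf1: flow source, stroke at near end)
bond 1 |J3  (closing 0-jn rule on J3)
bond 0 |J2  (only one effort-in slot at J2)
bond 3 |J1  (J1 flow already set via bond 0)
bond 4 |J1  (common-f at J1 fixed by 0)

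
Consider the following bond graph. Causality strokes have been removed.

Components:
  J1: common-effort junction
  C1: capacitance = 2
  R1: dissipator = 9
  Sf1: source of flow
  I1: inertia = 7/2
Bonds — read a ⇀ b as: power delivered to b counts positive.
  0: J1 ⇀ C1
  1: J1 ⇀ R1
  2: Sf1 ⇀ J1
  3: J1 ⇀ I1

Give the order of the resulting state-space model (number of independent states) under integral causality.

2  (C1, I1 all integral)

β2 →Sf1  (Sf1 (Sf) sets flow on bond)
β0 →J1  (prefer integral on C1)
β1 →R1  (J1: bond 0 brought effort, rest push out)
β3 →I1  (common-e at J1 fixed by 0)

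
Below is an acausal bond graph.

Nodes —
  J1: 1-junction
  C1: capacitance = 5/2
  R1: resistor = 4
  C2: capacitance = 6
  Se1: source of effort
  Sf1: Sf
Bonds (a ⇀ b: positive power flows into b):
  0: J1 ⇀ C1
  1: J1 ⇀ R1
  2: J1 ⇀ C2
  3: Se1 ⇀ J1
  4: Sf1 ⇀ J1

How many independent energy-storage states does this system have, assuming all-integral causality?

#3 |J1  (Se1: effort source, stroke at far end)
#4 |Sf1  (Sf1: flow source, stroke at near end)
#0 |J1  (J1: bond 4 brought flow, rest push out)
#1 |J1  (J1 flow already set via bond 4)
#2 |J1  (1-jn J1 has f-setter on 4)

2  (C1, C2 all integral)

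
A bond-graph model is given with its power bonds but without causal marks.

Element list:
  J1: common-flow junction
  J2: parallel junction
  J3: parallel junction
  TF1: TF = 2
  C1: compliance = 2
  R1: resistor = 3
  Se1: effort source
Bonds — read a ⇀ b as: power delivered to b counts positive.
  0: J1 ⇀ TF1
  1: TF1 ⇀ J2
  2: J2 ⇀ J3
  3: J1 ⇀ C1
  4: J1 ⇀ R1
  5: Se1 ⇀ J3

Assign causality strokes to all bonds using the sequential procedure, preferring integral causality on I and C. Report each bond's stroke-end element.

#0 |J1
#1 |TF1
#2 |J2
#3 |J1
#4 |R1
#5 |J3

bond 5 stroke at J3  (source Se1 imposes e)
bond 2 stroke at J2  (J3 effort already set via bond 5)
bond 1 stroke at TF1  (J2: bond 2 brought effort, rest push out)
bond 0 stroke at J1  (TF1 one-in-one-out from 1)
bond 3 stroke at J1  (C1: C, integral causality)
bond 4 stroke at R1  (only one flow-in slot at J1)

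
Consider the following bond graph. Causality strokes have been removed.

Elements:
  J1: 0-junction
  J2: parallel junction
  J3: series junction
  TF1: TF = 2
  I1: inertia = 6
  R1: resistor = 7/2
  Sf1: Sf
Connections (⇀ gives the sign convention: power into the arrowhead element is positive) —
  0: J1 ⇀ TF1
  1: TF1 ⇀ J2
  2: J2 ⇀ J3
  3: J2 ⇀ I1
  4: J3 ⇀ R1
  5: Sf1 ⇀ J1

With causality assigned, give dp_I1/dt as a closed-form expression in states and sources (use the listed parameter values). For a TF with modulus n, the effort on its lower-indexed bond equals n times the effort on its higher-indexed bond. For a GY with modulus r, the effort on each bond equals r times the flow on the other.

β5 |Sf1  (Sf1 fixes flow; stroke at Sf1)
β0 |J1  (J1: last free bond brings effort in)
β1 |TF1  (TF TF1: opposite of bond 0)
β3 |I1  (I1: I, integral causality)
β2 |J2  (closing 0-jn rule on J2)
β4 |J3  (common-f at J3 fixed by 2)

dp_I1/dt = 7*F_Sf1 - 7*p_I1/12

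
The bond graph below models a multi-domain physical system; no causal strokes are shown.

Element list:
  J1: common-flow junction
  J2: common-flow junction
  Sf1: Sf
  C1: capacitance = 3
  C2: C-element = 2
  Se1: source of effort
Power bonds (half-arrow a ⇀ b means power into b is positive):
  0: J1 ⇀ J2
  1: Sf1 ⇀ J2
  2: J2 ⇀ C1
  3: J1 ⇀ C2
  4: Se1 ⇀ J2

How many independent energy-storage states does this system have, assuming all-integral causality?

2  (C1, C2 all integral)

b1 stroke→Sf1  (Sf1 fixes flow; stroke at Sf1)
b4 stroke→J2  (source Se1 imposes e)
b0 stroke→J2  (common-f at J2 fixed by 1)
b2 stroke→J2  (J2: bond 1 brought flow, rest push out)
b3 stroke→J1  (J1: bond 0 brought flow, rest push out)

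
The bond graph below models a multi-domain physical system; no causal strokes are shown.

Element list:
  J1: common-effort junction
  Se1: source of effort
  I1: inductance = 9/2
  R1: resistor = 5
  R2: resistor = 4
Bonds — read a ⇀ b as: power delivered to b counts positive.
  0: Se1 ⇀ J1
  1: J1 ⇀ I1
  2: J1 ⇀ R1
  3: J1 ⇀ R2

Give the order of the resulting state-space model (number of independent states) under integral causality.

1  (I1 all integral)

#0 stroke at J1  (Se1: effort source, stroke at far end)
#1 stroke at I1  (common-e at J1 fixed by 0)
#2 stroke at R1  (common-e at J1 fixed by 0)
#3 stroke at R2  (common-e at J1 fixed by 0)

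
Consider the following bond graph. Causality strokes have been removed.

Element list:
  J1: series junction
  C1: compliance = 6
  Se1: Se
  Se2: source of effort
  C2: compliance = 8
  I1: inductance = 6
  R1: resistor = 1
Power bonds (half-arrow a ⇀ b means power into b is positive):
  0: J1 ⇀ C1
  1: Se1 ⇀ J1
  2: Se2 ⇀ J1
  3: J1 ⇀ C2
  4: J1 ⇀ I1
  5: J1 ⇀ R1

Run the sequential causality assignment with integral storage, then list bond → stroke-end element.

b1 →J1  (Se1 fixes effort; stroke away)
b2 →J1  (Se2 (Se) sets effort on bond)
b0 →J1  (C1: C, integral causality)
b3 →J1  (C2 outputs effort q/C2)
b4 →I1  (I1: I, integral causality)
b5 →J1  (J1 flow already set via bond 4)

#0 stroke at J1
#1 stroke at J1
#2 stroke at J1
#3 stroke at J1
#4 stroke at I1
#5 stroke at J1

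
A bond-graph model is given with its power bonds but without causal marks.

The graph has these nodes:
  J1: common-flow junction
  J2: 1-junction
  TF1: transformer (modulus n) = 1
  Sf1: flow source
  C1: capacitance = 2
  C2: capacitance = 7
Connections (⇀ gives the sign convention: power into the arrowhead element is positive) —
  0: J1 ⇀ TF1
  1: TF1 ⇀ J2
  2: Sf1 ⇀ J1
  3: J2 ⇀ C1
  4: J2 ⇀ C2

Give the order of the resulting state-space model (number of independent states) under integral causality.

#2 stroke→Sf1  (Sf1: flow source, stroke at near end)
#0 stroke→J1  (J1: bond 2 brought flow, rest push out)
#1 stroke→TF1  (TF1 one-in-one-out from 0)
#3 stroke→J2  (J2: bond 1 brought flow, rest push out)
#4 stroke→J2  (J2 flow already set via bond 1)

2  (C1, C2 all integral)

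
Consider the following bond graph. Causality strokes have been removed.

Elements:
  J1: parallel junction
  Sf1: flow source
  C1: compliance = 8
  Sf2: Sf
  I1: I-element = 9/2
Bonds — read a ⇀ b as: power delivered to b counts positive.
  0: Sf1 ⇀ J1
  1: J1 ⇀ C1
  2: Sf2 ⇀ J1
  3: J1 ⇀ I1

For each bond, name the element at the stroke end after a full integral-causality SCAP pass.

#0 |Sf1
#1 |J1
#2 |Sf2
#3 |I1

b0 stroke→Sf1  (Sf1 (Sf) sets flow on bond)
b2 stroke→Sf2  (Sf2 fixes flow; stroke at Sf2)
b1 stroke→J1  (C1: C, integral causality)
b3 stroke→I1  (common-e at J1 fixed by 1)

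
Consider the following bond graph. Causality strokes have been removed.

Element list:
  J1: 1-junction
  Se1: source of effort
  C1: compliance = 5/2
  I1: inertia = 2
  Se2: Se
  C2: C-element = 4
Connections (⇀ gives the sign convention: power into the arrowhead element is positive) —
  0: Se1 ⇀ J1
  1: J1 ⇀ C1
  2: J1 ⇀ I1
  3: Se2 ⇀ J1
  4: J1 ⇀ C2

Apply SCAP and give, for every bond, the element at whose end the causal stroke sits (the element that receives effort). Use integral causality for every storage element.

bond 0 →J1
bond 1 →J1
bond 2 →I1
bond 3 →J1
bond 4 →J1

bond 0 stroke at J1  (Se1 (Se) sets effort on bond)
bond 3 stroke at J1  (Se2 fixes effort; stroke away)
bond 1 stroke at J1  (prefer integral on C1)
bond 2 stroke at I1  (I1: I, integral causality)
bond 4 stroke at J1  (common-f at J1 fixed by 2)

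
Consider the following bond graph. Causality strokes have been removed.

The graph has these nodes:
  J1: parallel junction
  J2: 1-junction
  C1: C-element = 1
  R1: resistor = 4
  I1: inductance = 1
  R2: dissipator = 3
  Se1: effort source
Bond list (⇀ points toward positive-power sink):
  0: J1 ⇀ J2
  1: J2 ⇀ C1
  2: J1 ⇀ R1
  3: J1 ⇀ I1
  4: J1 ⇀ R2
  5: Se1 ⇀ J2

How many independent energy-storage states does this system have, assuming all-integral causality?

bond 5 |J2  (Se1 (Se) sets effort on bond)
bond 1 |J2  (C1 outputs effort q/C1)
bond 0 |J1  (closing 1-jn rule on J2)
bond 2 |R1  (common-e at J1 fixed by 0)
bond 3 |I1  (0-jn J1 has e-setter on 0)
bond 4 |R2  (0-jn J1 has e-setter on 0)

2  (C1, I1 all integral)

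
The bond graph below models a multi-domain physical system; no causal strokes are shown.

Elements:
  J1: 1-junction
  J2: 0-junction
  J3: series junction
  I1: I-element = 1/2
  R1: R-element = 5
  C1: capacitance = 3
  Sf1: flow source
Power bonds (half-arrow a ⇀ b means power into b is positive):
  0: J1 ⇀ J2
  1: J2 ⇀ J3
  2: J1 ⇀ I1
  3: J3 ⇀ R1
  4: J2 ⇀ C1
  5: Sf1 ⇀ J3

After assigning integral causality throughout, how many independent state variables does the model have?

bond 5 stroke→Sf1  (Sf1: flow source, stroke at near end)
bond 1 stroke→J3  (common-f at J3 fixed by 5)
bond 3 stroke→J3  (J3: bond 5 brought flow, rest push out)
bond 2 stroke→I1  (I1 outputs flow p/I1)
bond 0 stroke→J1  (1-jn J1 has f-setter on 2)
bond 4 stroke→J2  (only one effort-in slot at J2)

2  (C1, I1 all integral)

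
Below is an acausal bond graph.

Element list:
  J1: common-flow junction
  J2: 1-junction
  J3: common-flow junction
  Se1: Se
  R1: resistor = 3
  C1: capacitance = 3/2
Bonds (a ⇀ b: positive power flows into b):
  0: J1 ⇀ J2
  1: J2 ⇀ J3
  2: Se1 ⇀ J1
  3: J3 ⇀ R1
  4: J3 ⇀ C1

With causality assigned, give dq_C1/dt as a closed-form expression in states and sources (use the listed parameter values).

dq_C1/dt = E_Se1/3 - 2*q_C1/9

b2 |J1  (source Se1 imposes e)
b0 |J2  (closing 1-jn rule on J1)
b1 |J3  (J2: last free bond brings flow in)
b4 |J3  (C1 outputs effort q/C1)
b3 |R1  (only one flow-in slot at J3)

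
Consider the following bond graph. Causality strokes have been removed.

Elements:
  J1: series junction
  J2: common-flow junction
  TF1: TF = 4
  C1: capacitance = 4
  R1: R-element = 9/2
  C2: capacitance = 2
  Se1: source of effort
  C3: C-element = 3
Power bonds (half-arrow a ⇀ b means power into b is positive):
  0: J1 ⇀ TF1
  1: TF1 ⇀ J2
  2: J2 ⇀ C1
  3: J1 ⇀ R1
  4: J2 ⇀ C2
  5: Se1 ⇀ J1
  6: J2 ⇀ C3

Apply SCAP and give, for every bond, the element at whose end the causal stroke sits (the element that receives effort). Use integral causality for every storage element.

b5 |J1  (source Se1 imposes e)
b2 |J2  (C1: C, integral causality)
b4 |J2  (C2 integral (e out))
b6 |J2  (C3: C, integral causality)
b1 |TF1  (only one flow-in slot at J2)
b0 |J1  (TF1: transformer flips bond 1)
b3 |R1  (closing 1-jn rule on J1)

b0 stroke→J1
b1 stroke→TF1
b2 stroke→J2
b3 stroke→R1
b4 stroke→J2
b5 stroke→J1
b6 stroke→J2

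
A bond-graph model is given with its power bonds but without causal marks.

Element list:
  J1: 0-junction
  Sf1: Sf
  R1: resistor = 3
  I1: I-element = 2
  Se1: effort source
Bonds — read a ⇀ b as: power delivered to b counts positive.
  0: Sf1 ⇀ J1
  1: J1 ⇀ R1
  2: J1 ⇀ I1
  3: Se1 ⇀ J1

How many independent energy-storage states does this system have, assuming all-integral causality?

1  (I1 all integral)

β0 →Sf1  (source Sf1 imposes f)
β3 →J1  (Se1: effort source, stroke at far end)
β1 →R1  (0-jn J1 has e-setter on 3)
β2 →I1  (common-e at J1 fixed by 3)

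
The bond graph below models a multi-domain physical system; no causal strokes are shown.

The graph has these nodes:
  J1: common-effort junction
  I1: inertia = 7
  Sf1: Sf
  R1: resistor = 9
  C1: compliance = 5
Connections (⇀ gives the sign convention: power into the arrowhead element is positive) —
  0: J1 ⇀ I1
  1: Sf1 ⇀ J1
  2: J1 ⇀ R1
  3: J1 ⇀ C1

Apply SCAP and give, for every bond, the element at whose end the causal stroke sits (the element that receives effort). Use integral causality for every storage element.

#0 |I1
#1 |Sf1
#2 |R1
#3 |J1

bond 1 stroke at Sf1  (source Sf1 imposes f)
bond 0 stroke at I1  (I1: I, integral causality)
bond 3 stroke at J1  (C1 outputs effort q/C1)
bond 2 stroke at R1  (J1: bond 3 brought effort, rest push out)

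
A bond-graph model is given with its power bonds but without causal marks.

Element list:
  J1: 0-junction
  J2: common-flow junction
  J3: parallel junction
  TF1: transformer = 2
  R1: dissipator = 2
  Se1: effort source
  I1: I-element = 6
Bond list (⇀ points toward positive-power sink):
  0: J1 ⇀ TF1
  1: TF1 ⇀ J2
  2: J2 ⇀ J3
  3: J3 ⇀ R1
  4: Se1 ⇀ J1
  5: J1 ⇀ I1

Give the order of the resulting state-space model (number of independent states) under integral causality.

1  (I1 all integral)

#4 stroke at J1  (source Se1 imposes e)
#0 stroke at TF1  (0-jn J1 has e-setter on 4)
#5 stroke at I1  (common-e at J1 fixed by 4)
#1 stroke at J2  (TF1: transformer flips bond 0)
#2 stroke at J3  (closing 1-jn rule on J2)
#3 stroke at R1  (J3: bond 2 brought effort, rest push out)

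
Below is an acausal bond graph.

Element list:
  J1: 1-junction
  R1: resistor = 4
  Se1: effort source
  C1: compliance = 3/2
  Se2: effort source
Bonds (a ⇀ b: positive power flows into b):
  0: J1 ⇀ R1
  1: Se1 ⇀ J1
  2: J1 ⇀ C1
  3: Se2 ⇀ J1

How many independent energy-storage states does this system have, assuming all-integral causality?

b1 →J1  (Se1 fixes effort; stroke away)
b3 →J1  (Se2 (Se) sets effort on bond)
b2 →J1  (prefer integral on C1)
b0 →R1  (J1 needs exactly one f-in)

1  (C1 all integral)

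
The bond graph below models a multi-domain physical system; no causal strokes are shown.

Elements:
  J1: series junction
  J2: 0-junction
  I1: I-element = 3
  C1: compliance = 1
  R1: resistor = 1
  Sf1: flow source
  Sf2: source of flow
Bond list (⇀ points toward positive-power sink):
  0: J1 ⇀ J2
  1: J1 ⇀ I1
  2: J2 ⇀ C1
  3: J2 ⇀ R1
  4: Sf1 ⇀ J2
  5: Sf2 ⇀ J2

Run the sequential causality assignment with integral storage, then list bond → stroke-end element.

#0 stroke at J1
#1 stroke at I1
#2 stroke at J2
#3 stroke at R1
#4 stroke at Sf1
#5 stroke at Sf2

β4 stroke at Sf1  (Sf1 fixes flow; stroke at Sf1)
β5 stroke at Sf2  (Sf2: flow source, stroke at near end)
β1 stroke at I1  (I1 integral (f out))
β0 stroke at J1  (common-f at J1 fixed by 1)
β2 stroke at J2  (C1 outputs effort q/C1)
β3 stroke at R1  (J2: bond 2 brought effort, rest push out)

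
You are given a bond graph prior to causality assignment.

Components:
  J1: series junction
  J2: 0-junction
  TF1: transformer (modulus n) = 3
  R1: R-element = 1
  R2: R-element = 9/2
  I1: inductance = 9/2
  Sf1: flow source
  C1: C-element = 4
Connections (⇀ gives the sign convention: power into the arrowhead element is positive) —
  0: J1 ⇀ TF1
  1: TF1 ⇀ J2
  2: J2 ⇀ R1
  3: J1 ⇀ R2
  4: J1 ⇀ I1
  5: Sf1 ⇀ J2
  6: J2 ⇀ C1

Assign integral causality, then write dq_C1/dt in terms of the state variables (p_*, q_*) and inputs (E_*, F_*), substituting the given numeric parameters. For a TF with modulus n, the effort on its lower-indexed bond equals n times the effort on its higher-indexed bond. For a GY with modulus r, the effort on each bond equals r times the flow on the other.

dq_C1/dt = F_Sf1 + 2*p_I1/3 - q_C1/4

#5 stroke at Sf1  (Sf1: flow source, stroke at near end)
#4 stroke at I1  (I1 outputs flow p/I1)
#0 stroke at J1  (J1: bond 4 brought flow, rest push out)
#3 stroke at J1  (J1: bond 4 brought flow, rest push out)
#1 stroke at TF1  (through TF1, causality passes straight; one stroke at TF1)
#6 stroke at J2  (C1 integral (e out))
#2 stroke at R1  (0-jn J2 has e-setter on 6)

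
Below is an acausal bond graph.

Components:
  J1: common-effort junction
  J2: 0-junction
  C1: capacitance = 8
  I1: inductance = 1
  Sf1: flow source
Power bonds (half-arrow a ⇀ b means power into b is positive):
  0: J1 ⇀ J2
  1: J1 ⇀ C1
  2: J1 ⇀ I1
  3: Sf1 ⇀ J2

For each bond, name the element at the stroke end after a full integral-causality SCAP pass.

#3 →Sf1  (source Sf1 imposes f)
#0 →J2  (only one effort-in slot at J2)
#1 →J1  (prefer integral on C1)
#2 →I1  (J1 effort already set via bond 1)

b0 stroke→J2
b1 stroke→J1
b2 stroke→I1
b3 stroke→Sf1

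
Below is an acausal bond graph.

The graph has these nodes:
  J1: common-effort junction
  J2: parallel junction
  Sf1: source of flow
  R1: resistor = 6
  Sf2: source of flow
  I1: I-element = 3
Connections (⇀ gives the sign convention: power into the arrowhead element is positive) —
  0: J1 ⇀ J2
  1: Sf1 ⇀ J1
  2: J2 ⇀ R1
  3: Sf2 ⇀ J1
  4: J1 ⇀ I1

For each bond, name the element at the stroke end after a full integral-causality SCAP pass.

b0 →J1
b1 →Sf1
b2 →J2
b3 →Sf2
b4 →I1

b1 →Sf1  (Sf1: flow source, stroke at near end)
b3 →Sf2  (Sf2 (Sf) sets flow on bond)
b4 →I1  (I1 outputs flow p/I1)
b0 →J1  (closing 0-jn rule on J1)
b2 →J2  (closing 0-jn rule on J2)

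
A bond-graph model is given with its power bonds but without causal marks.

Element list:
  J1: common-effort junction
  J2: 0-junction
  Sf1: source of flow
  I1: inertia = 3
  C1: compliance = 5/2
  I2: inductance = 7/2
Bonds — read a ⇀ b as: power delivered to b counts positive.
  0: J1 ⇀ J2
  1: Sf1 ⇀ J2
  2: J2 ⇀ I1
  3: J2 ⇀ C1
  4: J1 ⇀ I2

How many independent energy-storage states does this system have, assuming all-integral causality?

b1 stroke at Sf1  (Sf1: flow source, stroke at near end)
b2 stroke at I1  (I1 integral (f out))
b3 stroke at J2  (prefer integral on C1)
b0 stroke at J1  (J2 effort already set via bond 3)
b4 stroke at I2  (J1: bond 0 brought effort, rest push out)

3  (C1, I1, I2 all integral)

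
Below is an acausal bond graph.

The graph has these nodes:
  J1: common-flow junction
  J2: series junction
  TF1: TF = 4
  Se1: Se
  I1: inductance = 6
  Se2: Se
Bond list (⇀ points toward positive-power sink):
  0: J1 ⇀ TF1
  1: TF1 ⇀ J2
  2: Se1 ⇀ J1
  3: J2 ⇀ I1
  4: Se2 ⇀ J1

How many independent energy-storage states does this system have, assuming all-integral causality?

1  (I1 all integral)

b2 |J1  (Se1 fixes effort; stroke away)
b4 |J1  (Se2: effort source, stroke at far end)
b0 |TF1  (J1: last free bond brings flow in)
b1 |J2  (TF TF1: opposite of bond 0)
b3 |I1  (J2: last free bond brings flow in)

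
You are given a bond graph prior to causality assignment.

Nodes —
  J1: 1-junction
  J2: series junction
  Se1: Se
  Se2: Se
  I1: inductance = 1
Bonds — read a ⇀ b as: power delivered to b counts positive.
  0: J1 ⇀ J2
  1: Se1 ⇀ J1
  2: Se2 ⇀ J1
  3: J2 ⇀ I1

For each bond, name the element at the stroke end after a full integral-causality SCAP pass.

b0 |J2
b1 |J1
b2 |J1
b3 |I1

#1 |J1  (Se1 (Se) sets effort on bond)
#2 |J1  (Se2 fixes effort; stroke away)
#0 |J2  (closing 1-jn rule on J1)
#3 |I1  (J2 needs exactly one f-in)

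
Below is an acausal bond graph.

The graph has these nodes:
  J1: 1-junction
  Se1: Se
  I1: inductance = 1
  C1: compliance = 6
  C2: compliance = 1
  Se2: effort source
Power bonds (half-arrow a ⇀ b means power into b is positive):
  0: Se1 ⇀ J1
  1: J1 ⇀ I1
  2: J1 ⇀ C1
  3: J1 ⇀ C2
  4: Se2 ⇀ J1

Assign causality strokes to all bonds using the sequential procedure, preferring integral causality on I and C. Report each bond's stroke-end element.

β0 stroke→J1
β1 stroke→I1
β2 stroke→J1
β3 stroke→J1
β4 stroke→J1

β0 →J1  (Se1: effort source, stroke at far end)
β4 →J1  (Se2: effort source, stroke at far end)
β1 →I1  (I1: I, integral causality)
β2 →J1  (J1 flow already set via bond 1)
β3 →J1  (J1 flow already set via bond 1)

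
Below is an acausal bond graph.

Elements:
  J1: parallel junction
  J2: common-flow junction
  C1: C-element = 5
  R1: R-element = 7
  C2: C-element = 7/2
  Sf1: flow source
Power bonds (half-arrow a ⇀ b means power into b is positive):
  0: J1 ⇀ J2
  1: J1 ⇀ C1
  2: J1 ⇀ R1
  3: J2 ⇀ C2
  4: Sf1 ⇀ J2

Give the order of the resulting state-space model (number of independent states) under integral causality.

bond 4 stroke at Sf1  (source Sf1 imposes f)
bond 0 stroke at J2  (J2: bond 4 brought flow, rest push out)
bond 3 stroke at J2  (J2: bond 4 brought flow, rest push out)
bond 1 stroke at J1  (prefer integral on C1)
bond 2 stroke at R1  (J1 effort already set via bond 1)

2  (C1, C2 all integral)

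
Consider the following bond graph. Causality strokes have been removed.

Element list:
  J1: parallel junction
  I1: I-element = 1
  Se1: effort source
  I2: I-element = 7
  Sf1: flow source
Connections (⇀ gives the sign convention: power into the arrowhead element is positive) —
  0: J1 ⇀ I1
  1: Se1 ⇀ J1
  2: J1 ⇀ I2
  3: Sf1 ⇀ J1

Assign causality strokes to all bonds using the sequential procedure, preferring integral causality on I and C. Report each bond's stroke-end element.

#0 →I1
#1 →J1
#2 →I2
#3 →Sf1

bond 1 stroke at J1  (source Se1 imposes e)
bond 3 stroke at Sf1  (Sf1 (Sf) sets flow on bond)
bond 0 stroke at I1  (J1: bond 1 brought effort, rest push out)
bond 2 stroke at I2  (common-e at J1 fixed by 1)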